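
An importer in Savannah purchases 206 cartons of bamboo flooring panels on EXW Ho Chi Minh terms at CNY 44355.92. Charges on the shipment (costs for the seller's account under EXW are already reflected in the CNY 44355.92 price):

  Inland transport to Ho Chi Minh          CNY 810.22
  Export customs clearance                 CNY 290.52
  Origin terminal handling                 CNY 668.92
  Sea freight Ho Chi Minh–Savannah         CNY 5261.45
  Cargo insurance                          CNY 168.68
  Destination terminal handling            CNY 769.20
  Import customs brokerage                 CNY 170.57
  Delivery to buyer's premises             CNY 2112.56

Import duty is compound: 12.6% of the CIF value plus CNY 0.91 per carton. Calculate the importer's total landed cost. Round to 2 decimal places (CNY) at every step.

Total landed cost: CNY 61291.52

EXW: the seller makes goods available at their premises; the buyer bears all onward costs.
CIF value = EXW price + inland to port + export clearance + origin terminal + freight + insurance = 44355.92 + 810.22 + 290.52 + 668.92 + 5261.45 + 168.68 = 51555.71
Ad valorem component: 51555.71 × 12.6% = 6496.02
Specific component: 206 × 0.91 = 187.46
Import duty = 6496.02 + 187.46 = 6683.48
Buyer bears: inland to port 810.22 + export clearance 290.52 + origin terminal 668.92 + freight 5261.45 + insurance 168.68 + destination terminal 769.20 + brokerage 170.57 + delivery 2112.56 + duty 6683.48 = 16935.60
Landed cost = invoice 44355.92 + 16935.60 = 61291.52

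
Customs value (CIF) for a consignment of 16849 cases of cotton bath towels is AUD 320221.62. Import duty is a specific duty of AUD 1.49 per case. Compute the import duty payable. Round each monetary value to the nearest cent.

Import duty = 16849 × 1.49 = 25105.01

Import duty: AUD 25105.01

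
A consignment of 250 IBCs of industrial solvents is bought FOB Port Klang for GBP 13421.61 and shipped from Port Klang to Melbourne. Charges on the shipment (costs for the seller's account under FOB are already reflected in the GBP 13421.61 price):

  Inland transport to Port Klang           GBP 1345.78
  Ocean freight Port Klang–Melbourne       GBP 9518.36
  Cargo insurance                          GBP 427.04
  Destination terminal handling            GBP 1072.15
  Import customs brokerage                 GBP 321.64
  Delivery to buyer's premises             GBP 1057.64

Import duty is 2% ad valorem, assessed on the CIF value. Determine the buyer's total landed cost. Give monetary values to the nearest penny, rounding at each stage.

Total landed cost: GBP 26285.78

FOB: the seller bears costs until goods are on board at the origin port; the buyer bears freight, insurance and all costs thereafter.
Already in the invoice (seller's account under FOB): inland to port — exclude.
CIF value = FOB price + freight + insurance = 13421.61 + 9518.36 + 427.04 = 23367.01
Import duty = 23367.01 × 2% = 467.34
Buyer bears: freight 9518.36 + insurance 427.04 + destination terminal 1072.15 + brokerage 321.64 + delivery 1057.64 + duty 467.34 = 12864.17
Landed cost = invoice 13421.61 + 12864.17 = 26285.78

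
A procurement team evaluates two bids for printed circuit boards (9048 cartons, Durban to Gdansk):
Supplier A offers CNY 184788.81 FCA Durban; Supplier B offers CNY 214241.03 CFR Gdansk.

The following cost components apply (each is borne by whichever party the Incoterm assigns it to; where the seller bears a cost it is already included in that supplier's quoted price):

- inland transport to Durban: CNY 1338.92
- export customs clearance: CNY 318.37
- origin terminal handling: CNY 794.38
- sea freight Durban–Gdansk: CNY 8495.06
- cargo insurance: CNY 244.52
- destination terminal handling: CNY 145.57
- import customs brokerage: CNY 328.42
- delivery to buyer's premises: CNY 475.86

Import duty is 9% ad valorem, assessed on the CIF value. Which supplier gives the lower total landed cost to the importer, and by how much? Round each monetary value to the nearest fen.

Supplier A is cheaper by CNY 21977.43

Supplier A (FCA):
CIF value = FCA price + origin terminal + freight + insurance = 184788.81 + 794.38 + 8495.06 + 244.52 = 194322.77
Import duty = 194322.77 × 9% = 17489.05
Buyer bears (A): 794.38 + 8495.06 + 244.52 + 145.57 + 328.42 + 475.86 = 10483.81
Landed cost (A) = invoice 184788.81 + 10483.81 + duty 17489.05 = 212761.67
Supplier B (CFR):
CIF value = CFR price + insurance = 214241.03 + 244.52 = 214485.55
Import duty = 214485.55 × 9% = 19303.70
Buyer bears (B): 244.52 + 145.57 + 328.42 + 475.86 = 1194.37
Landed cost (B) = invoice 214241.03 + 1194.37 + duty 19303.70 = 234739.10
Difference = |212761.67 − 234739.10| = 21977.43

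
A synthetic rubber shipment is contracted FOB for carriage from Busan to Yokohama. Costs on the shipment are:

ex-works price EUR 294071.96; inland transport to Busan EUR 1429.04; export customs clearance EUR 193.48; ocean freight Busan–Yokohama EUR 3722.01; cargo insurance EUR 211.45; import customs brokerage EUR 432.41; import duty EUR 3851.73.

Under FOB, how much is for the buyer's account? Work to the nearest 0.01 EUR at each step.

Buyer's account: EUR 8217.60

FOB: the seller bears costs until goods are on board at the origin port; the buyer bears freight, insurance and all costs thereafter.
Seller's account: goods 294071.96 + inland to port 1429.04 + export clearance 193.48 = 295694.48
Buyer's account: freight 3722.01 + insurance 211.45 + brokerage 432.41 + duty 3851.73 = 8217.60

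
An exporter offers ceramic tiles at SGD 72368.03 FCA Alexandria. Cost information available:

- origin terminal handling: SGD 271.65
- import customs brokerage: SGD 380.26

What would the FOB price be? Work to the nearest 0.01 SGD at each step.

Not relevant to the conversion: brokerage — on the buyer under both terms; not part of either seller's price.
From FCA to FOB, the seller additionally bears: origin terminal.
FOB price = 72368.03 + 271.65 = 72639.68

FOB price: SGD 72639.68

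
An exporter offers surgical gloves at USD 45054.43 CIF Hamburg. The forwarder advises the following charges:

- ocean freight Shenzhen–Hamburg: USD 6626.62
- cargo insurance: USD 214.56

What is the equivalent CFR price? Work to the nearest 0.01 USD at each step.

Not relevant to the conversion: freight — on the seller under both CIF and CFR; already in the CIF price and stays in the CFR price.
From CIF to CFR, the seller no longer bears: insurance.
CFR price = 45054.43 − 214.56 = 44839.87

CFR price: USD 44839.87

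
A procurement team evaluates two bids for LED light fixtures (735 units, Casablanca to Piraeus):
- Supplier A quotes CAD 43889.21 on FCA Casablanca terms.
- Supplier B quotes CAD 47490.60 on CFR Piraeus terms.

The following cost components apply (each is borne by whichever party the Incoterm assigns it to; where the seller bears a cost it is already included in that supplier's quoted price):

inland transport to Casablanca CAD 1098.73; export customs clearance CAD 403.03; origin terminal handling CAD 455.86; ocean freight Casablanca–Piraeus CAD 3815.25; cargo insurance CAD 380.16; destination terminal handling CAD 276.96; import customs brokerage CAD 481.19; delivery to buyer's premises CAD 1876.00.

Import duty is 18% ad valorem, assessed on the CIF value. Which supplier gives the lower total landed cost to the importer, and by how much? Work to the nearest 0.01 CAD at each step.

Supplier B is cheaper by CAD 790.27

Supplier A (FCA):
CIF value = FCA price + origin terminal + freight + insurance = 43889.21 + 455.86 + 3815.25 + 380.16 = 48540.48
Import duty = 48540.48 × 18% = 8737.29
Buyer bears (A): 455.86 + 3815.25 + 380.16 + 276.96 + 481.19 + 1876.00 = 7285.42
Landed cost (A) = invoice 43889.21 + 7285.42 + duty 8737.29 = 59911.92
Supplier B (CFR):
CIF value = CFR price + insurance = 47490.60 + 380.16 = 47870.76
Import duty = 47870.76 × 18% = 8616.74
Buyer bears (B): 380.16 + 276.96 + 481.19 + 1876.00 = 3014.31
Landed cost (B) = invoice 47490.60 + 3014.31 + duty 8616.74 = 59121.65
Difference = |59911.92 − 59121.65| = 790.27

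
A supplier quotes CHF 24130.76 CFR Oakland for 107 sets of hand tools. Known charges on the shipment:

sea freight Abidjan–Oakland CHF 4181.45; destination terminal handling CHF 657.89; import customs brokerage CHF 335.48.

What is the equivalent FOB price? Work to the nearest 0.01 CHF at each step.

Not relevant to the conversion: destination terminal, brokerage — on the buyer under both terms; not part of either seller's price.
From CFR to FOB, the seller no longer bears: freight.
FOB price = 24130.76 − 4181.45 = 19949.31

FOB price: CHF 19949.31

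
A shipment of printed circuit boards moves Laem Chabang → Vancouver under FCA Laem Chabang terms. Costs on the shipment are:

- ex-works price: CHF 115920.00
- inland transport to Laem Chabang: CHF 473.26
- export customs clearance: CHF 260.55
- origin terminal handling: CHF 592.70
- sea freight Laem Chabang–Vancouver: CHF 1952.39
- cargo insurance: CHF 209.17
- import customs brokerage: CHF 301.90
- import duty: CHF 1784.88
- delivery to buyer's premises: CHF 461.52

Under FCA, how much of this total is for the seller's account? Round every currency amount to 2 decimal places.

FCA: the seller delivers export-cleared goods to the carrier; the buyer bears costs from that point.
Seller's account: goods 115920.00 + inland to port 473.26 + export clearance 260.55 = 116653.81
Buyer's account: origin terminal 592.70 + freight 1952.39 + insurance 209.17 + brokerage 301.90 + duty 1784.88 + delivery 461.52 = 5302.56

Seller's account: CHF 116653.81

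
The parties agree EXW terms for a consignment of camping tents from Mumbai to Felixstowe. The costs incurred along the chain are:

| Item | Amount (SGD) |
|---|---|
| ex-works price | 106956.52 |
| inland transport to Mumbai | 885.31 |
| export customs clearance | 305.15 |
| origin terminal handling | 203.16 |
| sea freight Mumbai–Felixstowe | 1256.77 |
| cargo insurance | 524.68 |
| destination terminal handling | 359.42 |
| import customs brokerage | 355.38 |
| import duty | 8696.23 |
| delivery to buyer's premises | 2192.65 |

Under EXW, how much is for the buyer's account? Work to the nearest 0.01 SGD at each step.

Buyer's account: SGD 14778.75

EXW: the seller makes goods available at their premises; the buyer bears all onward costs.
Seller's account: goods 106956.52 = 106956.52
Buyer's account: inland to port 885.31 + export clearance 305.15 + origin terminal 203.16 + freight 1256.77 + insurance 524.68 + destination terminal 359.42 + brokerage 355.38 + duty 8696.23 + delivery 2192.65 = 14778.75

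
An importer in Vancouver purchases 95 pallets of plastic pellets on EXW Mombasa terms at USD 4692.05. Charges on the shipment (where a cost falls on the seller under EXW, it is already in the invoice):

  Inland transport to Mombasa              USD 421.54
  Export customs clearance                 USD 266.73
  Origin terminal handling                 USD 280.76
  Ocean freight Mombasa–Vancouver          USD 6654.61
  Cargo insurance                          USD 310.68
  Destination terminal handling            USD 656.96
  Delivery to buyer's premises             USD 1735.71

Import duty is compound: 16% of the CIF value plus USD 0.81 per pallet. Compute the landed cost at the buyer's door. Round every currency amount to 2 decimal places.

Total landed cost: USD 17116.21

EXW: the seller makes goods available at their premises; the buyer bears all onward costs.
CIF value = EXW price + inland to port + export clearance + origin terminal + freight + insurance = 4692.05 + 421.54 + 266.73 + 280.76 + 6654.61 + 310.68 = 12626.37
Ad valorem component: 12626.37 × 16% = 2020.22
Specific component: 95 × 0.81 = 76.95
Import duty = 2020.22 + 76.95 = 2097.17
Buyer bears: inland to port 421.54 + export clearance 266.73 + origin terminal 280.76 + freight 6654.61 + insurance 310.68 + destination terminal 656.96 + delivery 1735.71 + duty 2097.17 = 12424.16
Landed cost = invoice 4692.05 + 12424.16 = 17116.21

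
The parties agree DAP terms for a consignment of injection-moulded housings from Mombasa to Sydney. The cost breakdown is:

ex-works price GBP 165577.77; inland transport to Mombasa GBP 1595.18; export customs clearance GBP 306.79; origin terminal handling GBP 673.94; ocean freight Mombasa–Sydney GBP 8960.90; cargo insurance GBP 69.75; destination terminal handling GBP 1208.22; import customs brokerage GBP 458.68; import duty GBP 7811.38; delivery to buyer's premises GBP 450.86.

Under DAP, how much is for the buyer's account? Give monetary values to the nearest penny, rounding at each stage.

DAP: the seller bears all costs to the named destination except import duty and clearance.
Seller's account: goods 165577.77 + inland to port 1595.18 + export clearance 306.79 + origin terminal 673.94 + freight 8960.90 + insurance 69.75 + destination terminal 1208.22 + delivery 450.86 = 178843.41
Buyer's account: brokerage 458.68 + duty 7811.38 = 8270.06

Buyer's account: GBP 8270.06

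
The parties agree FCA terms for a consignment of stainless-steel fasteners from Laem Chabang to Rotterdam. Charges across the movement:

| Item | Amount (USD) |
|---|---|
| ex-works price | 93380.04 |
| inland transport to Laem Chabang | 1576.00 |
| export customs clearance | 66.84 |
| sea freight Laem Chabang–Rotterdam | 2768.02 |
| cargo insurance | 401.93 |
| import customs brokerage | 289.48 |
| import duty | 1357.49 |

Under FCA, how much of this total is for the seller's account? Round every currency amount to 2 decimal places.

Seller's account: USD 95022.88

FCA: the seller delivers export-cleared goods to the carrier; the buyer bears costs from that point.
Seller's account: goods 93380.04 + inland to port 1576.00 + export clearance 66.84 = 95022.88
Buyer's account: freight 2768.02 + insurance 401.93 + brokerage 289.48 + duty 1357.49 = 4816.92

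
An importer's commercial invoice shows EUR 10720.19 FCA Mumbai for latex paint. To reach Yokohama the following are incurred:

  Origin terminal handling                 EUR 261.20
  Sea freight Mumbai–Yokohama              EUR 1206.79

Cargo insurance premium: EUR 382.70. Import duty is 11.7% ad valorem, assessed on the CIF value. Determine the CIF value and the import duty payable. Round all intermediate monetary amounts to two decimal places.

CIF value: EUR 12570.88; import duty: EUR 1470.79

CIF = FCA price + pre-shipment costs + freight + insurance
CIF = 10720.19 + 261.20 + 1206.79 + 382.70 = 12570.88
Import duty = 12570.88 × 11.7% = 1470.79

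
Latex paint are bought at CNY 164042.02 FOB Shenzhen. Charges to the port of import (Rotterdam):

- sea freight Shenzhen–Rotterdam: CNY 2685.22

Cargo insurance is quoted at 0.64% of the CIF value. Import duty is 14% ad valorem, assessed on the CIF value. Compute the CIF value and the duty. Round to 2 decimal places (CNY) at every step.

Let C be the CIF value. C = FOB price + freight + 0.64% × C
C − 0.64% × C = 164042.02 + 2685.22
0.9936 × C = 166727.24
C = 166727.24 / 0.9936 = 167801.17
Insurance premium = 0.64% × 167801.17 = 1073.93
Import duty = 167801.17 × 14% = 23492.16

CIF value: CNY 167801.17; import duty: CNY 23492.16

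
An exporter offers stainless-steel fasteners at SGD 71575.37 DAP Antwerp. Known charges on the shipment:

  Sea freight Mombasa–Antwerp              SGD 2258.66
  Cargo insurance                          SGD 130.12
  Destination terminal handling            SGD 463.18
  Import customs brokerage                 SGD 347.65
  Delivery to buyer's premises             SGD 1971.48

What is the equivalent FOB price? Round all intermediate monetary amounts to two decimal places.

Not relevant to the conversion: brokerage — on the buyer under both terms; not part of either seller's price.
From DAP to FOB, the seller no longer bears: freight, insurance, destination terminal, delivery.
FOB price = 71575.37 − 2258.66 − 130.12 − 463.18 − 1971.48 = 66751.93

FOB price: SGD 66751.93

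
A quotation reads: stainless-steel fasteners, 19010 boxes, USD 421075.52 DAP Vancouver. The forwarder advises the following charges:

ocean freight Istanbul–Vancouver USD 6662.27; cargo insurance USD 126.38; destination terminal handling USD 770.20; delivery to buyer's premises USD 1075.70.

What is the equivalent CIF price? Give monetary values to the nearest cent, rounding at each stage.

Not relevant to the conversion: freight, insurance — on the seller under both DAP and CIF; already in the DAP price and stays in the CIF price.
From DAP to CIF, the seller no longer bears: destination terminal, delivery.
CIF price = 421075.52 − 770.20 − 1075.70 = 419229.62

CIF price: USD 419229.62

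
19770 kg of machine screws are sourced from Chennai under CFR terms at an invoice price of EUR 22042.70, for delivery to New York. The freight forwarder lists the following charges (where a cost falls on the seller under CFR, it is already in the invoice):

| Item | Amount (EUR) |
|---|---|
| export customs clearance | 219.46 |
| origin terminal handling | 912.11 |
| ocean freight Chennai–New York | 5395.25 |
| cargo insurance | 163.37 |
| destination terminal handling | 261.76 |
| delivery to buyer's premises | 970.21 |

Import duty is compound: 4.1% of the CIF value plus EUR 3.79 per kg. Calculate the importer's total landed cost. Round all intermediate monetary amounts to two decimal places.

Total landed cost: EUR 99276.79

CFR: the seller pays costs through ocean freight to the destination port, but not insurance.
Already in the invoice (seller's account under CFR): export clearance, origin terminal, freight — exclude.
CIF value = CFR price + insurance = 22042.70 + 163.37 = 22206.07
Ad valorem component: 22206.07 × 4.1% = 910.45
Specific component: 19770 × 3.79 = 74928.30
Import duty = 910.45 + 74928.30 = 75838.75
Buyer bears: insurance 163.37 + destination terminal 261.76 + delivery 970.21 + duty 75838.75 = 77234.09
Landed cost = invoice 22042.70 + 77234.09 = 99276.79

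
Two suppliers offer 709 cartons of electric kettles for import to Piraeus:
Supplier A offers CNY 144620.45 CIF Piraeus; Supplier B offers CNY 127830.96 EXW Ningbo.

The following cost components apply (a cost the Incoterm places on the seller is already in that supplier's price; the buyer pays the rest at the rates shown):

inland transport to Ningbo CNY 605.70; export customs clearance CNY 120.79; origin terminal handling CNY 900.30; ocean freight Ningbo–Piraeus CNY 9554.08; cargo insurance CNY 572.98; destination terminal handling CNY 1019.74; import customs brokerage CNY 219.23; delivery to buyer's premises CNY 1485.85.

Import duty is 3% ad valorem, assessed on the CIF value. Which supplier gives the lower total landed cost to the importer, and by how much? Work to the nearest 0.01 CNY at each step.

Supplier A (CIF):
The CIF price already equals the CIF value: 144620.45
Import duty = 144620.45 × 3% = 4338.61
Buyer bears (A): 1019.74 + 219.23 + 1485.85 = 2724.82
Landed cost (A) = invoice 144620.45 + 2724.82 + duty 4338.61 = 151683.88
Supplier B (EXW):
CIF value = EXW price + inland to port + export clearance + origin terminal + freight + insurance = 127830.96 + 605.70 + 120.79 + 900.30 + 9554.08 + 572.98 = 139584.81
Import duty = 139584.81 × 3% = 4187.54
Buyer bears (B): 605.70 + 120.79 + 900.30 + 9554.08 + 572.98 + 1019.74 + 219.23 + 1485.85 = 14478.67
Landed cost (B) = invoice 127830.96 + 14478.67 + duty 4187.54 = 146497.17
Difference = |151683.88 − 146497.17| = 5186.71

Supplier B is cheaper by CNY 5186.71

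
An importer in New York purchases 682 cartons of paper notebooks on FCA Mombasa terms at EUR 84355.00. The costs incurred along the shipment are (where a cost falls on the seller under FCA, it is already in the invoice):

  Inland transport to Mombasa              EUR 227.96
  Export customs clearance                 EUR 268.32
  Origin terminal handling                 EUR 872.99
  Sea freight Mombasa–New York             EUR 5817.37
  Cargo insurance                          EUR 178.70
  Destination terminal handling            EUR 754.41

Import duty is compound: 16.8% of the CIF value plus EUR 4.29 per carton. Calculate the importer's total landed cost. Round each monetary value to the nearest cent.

FCA: the seller delivers export-cleared goods to the carrier; the buyer bears costs from that point.
Already in the invoice (seller's account under FCA): inland to port, export clearance — exclude.
CIF value = FCA price + origin terminal + freight + insurance = 84355.00 + 872.99 + 5817.37 + 178.70 = 91224.06
Ad valorem component: 91224.06 × 16.8% = 15325.64
Specific component: 682 × 4.29 = 2925.78
Import duty = 15325.64 + 2925.78 = 18251.42
Buyer bears: origin terminal 872.99 + freight 5817.37 + insurance 178.70 + destination terminal 754.41 + duty 18251.42 = 25874.89
Landed cost = invoice 84355.00 + 25874.89 = 110229.89

Total landed cost: EUR 110229.89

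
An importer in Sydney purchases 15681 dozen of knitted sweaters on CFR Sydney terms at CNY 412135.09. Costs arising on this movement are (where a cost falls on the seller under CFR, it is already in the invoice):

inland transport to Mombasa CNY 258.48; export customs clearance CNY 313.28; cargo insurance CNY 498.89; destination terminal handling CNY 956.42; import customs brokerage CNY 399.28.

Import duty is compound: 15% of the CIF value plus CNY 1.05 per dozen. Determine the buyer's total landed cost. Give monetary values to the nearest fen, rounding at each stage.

Total landed cost: CNY 492349.83

CFR: the seller pays costs through ocean freight to the destination port, but not insurance.
Already in the invoice (seller's account under CFR): inland to port, export clearance — exclude.
CIF value = CFR price + insurance = 412135.09 + 498.89 = 412633.98
Ad valorem component: 412633.98 × 15% = 61895.10
Specific component: 15681 × 1.05 = 16465.05
Import duty = 61895.10 + 16465.05 = 78360.15
Buyer bears: insurance 498.89 + destination terminal 956.42 + brokerage 399.28 + duty 78360.15 = 80214.74
Landed cost = invoice 412135.09 + 80214.74 = 492349.83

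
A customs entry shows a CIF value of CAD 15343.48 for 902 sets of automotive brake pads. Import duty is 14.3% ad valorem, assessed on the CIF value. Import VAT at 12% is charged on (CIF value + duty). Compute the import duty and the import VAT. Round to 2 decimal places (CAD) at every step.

Import duty = 15343.48 × 14.3% = 2194.12
VAT base = CIF + duty = 15343.48 + 2194.12 = 17537.60
Import VAT = 17537.60 × 12% = 2104.51

Import duty: CAD 2194.12; import VAT: CAD 2104.51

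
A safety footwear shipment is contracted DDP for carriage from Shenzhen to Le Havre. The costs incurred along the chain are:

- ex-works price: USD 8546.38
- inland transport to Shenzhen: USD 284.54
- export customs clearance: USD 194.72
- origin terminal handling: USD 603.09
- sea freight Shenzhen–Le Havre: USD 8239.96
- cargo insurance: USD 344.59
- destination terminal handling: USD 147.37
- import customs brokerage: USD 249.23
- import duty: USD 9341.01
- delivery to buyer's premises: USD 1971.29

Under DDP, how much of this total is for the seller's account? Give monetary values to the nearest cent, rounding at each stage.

DDP: the seller bears all costs including import duty.
Seller's account: goods 8546.38 + inland to port 284.54 + export clearance 194.72 + origin terminal 603.09 + freight 8239.96 + insurance 344.59 + destination terminal 147.37 + brokerage 249.23 + duty 9341.01 + delivery 1971.29 = 29922.18
Buyer's account: 0.00

Seller's account: USD 29922.18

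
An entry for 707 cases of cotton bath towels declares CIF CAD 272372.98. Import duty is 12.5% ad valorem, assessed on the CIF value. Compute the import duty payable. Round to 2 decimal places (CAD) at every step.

Import duty = 272372.98 × 12.5% = 34046.62

Import duty: CAD 34046.62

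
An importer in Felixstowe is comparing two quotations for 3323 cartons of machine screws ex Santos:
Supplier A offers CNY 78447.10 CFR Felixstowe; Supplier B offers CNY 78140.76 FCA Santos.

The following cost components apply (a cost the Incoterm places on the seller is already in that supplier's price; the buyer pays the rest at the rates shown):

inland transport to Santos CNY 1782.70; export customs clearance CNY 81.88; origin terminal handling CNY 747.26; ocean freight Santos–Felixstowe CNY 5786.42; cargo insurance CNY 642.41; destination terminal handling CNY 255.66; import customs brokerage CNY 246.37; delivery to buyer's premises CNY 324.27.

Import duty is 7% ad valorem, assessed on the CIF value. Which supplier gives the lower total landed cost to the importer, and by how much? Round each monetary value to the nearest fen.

Supplier A (CFR):
CIF value = CFR price + insurance = 78447.10 + 642.41 = 79089.51
Import duty = 79089.51 × 7% = 5536.27
Buyer bears (A): 642.41 + 255.66 + 246.37 + 324.27 = 1468.71
Landed cost (A) = invoice 78447.10 + 1468.71 + duty 5536.27 = 85452.08
Supplier B (FCA):
CIF value = FCA price + origin terminal + freight + insurance = 78140.76 + 747.26 + 5786.42 + 642.41 = 85316.85
Import duty = 85316.85 × 7% = 5972.18
Buyer bears (B): 747.26 + 5786.42 + 642.41 + 255.66 + 246.37 + 324.27 = 8002.39
Landed cost (B) = invoice 78140.76 + 8002.39 + duty 5972.18 = 92115.33
Difference = |85452.08 − 92115.33| = 6663.25

Supplier A is cheaper by CNY 6663.25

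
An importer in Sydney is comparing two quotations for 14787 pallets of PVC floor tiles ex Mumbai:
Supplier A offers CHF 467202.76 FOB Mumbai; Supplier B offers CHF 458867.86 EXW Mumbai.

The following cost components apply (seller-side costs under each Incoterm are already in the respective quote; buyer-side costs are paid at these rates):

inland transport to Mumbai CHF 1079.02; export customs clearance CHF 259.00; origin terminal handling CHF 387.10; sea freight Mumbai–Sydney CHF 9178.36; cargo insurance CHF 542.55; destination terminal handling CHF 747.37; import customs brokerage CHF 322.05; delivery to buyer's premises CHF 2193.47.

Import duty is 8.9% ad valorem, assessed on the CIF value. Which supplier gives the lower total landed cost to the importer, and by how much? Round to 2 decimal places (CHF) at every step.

Supplier A (FOB):
CIF value = FOB price + freight + insurance = 467202.76 + 9178.36 + 542.55 = 476923.67
Import duty = 476923.67 × 8.9% = 42446.21
Buyer bears (A): 9178.36 + 542.55 + 747.37 + 322.05 + 2193.47 = 12983.80
Landed cost (A) = invoice 467202.76 + 12983.80 + duty 42446.21 = 522632.77
Supplier B (EXW):
CIF value = EXW price + inland to port + export clearance + origin terminal + freight + insurance = 458867.86 + 1079.02 + 259.00 + 387.10 + 9178.36 + 542.55 = 470313.89
Import duty = 470313.89 × 8.9% = 41857.94
Buyer bears (B): 1079.02 + 259.00 + 387.10 + 9178.36 + 542.55 + 747.37 + 322.05 + 2193.47 = 14708.92
Landed cost (B) = invoice 458867.86 + 14708.92 + duty 41857.94 = 515434.72
Difference = |522632.77 − 515434.72| = 7198.05

Supplier B is cheaper by CHF 7198.05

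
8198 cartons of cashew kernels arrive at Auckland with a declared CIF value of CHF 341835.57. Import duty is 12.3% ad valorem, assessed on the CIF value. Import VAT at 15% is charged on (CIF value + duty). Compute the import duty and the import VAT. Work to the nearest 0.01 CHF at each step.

Import duty: CHF 42045.78; import VAT: CHF 57582.20

Import duty = 341835.57 × 12.3% = 42045.78
VAT base = CIF + duty = 341835.57 + 42045.78 = 383881.35
Import VAT = 383881.35 × 15% = 57582.20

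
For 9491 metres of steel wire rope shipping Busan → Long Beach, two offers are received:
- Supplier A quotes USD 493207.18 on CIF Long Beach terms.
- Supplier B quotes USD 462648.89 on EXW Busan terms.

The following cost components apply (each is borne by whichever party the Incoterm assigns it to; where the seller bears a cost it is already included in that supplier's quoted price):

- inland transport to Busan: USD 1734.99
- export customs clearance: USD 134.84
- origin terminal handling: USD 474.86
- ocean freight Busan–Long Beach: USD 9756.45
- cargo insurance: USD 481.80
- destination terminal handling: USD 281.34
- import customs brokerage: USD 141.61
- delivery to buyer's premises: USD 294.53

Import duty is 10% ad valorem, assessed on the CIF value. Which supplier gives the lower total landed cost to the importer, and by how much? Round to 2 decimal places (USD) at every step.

Supplier A (CIF):
The CIF price already equals the CIF value: 493207.18
Import duty = 493207.18 × 10% = 49320.72
Buyer bears (A): 281.34 + 141.61 + 294.53 = 717.48
Landed cost (A) = invoice 493207.18 + 717.48 + duty 49320.72 = 543245.38
Supplier B (EXW):
CIF value = EXW price + inland to port + export clearance + origin terminal + freight + insurance = 462648.89 + 1734.99 + 134.84 + 474.86 + 9756.45 + 481.80 = 475231.83
Import duty = 475231.83 × 10% = 47523.18
Buyer bears (B): 1734.99 + 134.84 + 474.86 + 9756.45 + 481.80 + 281.34 + 141.61 + 294.53 = 13300.42
Landed cost (B) = invoice 462648.89 + 13300.42 + duty 47523.18 = 523472.49
Difference = |543245.38 − 523472.49| = 19772.89

Supplier B is cheaper by USD 19772.89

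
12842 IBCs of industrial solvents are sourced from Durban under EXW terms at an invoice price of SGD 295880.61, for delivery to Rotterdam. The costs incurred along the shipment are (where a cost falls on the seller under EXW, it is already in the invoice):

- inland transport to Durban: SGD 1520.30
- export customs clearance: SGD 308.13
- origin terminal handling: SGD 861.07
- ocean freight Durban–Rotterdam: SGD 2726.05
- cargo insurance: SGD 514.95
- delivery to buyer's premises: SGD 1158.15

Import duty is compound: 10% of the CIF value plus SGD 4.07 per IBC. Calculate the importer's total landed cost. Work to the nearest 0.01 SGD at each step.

Total landed cost: SGD 385417.31

EXW: the seller makes goods available at their premises; the buyer bears all onward costs.
CIF value = EXW price + inland to port + export clearance + origin terminal + freight + insurance = 295880.61 + 1520.30 + 308.13 + 861.07 + 2726.05 + 514.95 = 301811.11
Ad valorem component: 301811.11 × 10% = 30181.11
Specific component: 12842 × 4.07 = 52266.94
Import duty = 30181.11 + 52266.94 = 82448.05
Buyer bears: inland to port 1520.30 + export clearance 308.13 + origin terminal 861.07 + freight 2726.05 + insurance 514.95 + delivery 1158.15 + duty 82448.05 = 89536.70
Landed cost = invoice 295880.61 + 89536.70 = 385417.31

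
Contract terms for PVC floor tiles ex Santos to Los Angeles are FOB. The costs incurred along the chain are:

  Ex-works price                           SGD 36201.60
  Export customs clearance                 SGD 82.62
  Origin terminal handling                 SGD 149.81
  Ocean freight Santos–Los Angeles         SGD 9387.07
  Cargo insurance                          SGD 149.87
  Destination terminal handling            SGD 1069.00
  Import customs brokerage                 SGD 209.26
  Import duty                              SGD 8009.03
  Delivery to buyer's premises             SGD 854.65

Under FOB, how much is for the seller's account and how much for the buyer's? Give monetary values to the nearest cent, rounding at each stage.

Seller: SGD 36434.03; buyer: SGD 19678.88

FOB: the seller bears costs until goods are on board at the origin port; the buyer bears freight, insurance and all costs thereafter.
Seller's account: goods 36201.60 + export clearance 82.62 + origin terminal 149.81 = 36434.03
Buyer's account: freight 9387.07 + insurance 149.87 + destination terminal 1069.00 + brokerage 209.26 + duty 8009.03 + delivery 854.65 = 19678.88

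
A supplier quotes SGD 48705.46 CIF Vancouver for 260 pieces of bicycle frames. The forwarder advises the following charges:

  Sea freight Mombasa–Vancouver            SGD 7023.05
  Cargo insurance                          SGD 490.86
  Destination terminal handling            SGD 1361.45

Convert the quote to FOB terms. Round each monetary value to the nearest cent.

Not relevant to the conversion: destination terminal — on the buyer under both terms; not part of either seller's price.
From CIF to FOB, the seller no longer bears: freight, insurance.
FOB price = 48705.46 − 7023.05 − 490.86 = 41191.55

FOB price: SGD 41191.55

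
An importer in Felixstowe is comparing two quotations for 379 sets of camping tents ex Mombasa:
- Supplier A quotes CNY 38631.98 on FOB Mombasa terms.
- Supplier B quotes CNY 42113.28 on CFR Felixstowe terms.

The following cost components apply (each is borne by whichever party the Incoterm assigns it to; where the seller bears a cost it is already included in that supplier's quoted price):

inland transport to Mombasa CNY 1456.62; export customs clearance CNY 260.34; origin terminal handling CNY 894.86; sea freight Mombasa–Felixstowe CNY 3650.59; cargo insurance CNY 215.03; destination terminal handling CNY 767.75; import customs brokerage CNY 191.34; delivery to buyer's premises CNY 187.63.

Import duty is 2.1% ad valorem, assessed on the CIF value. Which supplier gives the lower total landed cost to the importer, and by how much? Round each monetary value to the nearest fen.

Supplier B is cheaper by CNY 172.85

Supplier A (FOB):
CIF value = FOB price + freight + insurance = 38631.98 + 3650.59 + 215.03 = 42497.60
Import duty = 42497.60 × 2.1% = 892.45
Buyer bears (A): 3650.59 + 215.03 + 767.75 + 191.34 + 187.63 = 5012.34
Landed cost (A) = invoice 38631.98 + 5012.34 + duty 892.45 = 44536.77
Supplier B (CFR):
CIF value = CFR price + insurance = 42113.28 + 215.03 = 42328.31
Import duty = 42328.31 × 2.1% = 888.89
Buyer bears (B): 215.03 + 767.75 + 191.34 + 187.63 = 1361.75
Landed cost (B) = invoice 42113.28 + 1361.75 + duty 888.89 = 44363.92
Difference = |44536.77 − 44363.92| = 172.85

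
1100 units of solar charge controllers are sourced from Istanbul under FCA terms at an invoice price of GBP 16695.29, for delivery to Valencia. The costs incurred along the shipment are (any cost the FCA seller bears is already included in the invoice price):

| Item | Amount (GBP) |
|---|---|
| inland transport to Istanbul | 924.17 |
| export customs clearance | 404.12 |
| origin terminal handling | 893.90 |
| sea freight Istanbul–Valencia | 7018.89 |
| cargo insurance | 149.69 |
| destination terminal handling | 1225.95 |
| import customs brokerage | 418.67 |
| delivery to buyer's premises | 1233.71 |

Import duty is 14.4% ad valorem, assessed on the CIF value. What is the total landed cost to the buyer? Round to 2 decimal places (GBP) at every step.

Total landed cost: GBP 31201.22

FCA: the seller delivers export-cleared goods to the carrier; the buyer bears costs from that point.
Already in the invoice (seller's account under FCA): inland to port, export clearance — exclude.
CIF value = FCA price + origin terminal + freight + insurance = 16695.29 + 893.90 + 7018.89 + 149.69 = 24757.77
Import duty = 24757.77 × 14.4% = 3565.12
Buyer bears: origin terminal 893.90 + freight 7018.89 + insurance 149.69 + destination terminal 1225.95 + brokerage 418.67 + delivery 1233.71 + duty 3565.12 = 14505.93
Landed cost = invoice 16695.29 + 14505.93 = 31201.22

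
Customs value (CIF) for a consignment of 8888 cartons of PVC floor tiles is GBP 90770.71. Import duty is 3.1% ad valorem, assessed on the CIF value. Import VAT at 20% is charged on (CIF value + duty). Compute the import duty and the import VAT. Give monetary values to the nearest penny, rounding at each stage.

Import duty = 90770.71 × 3.1% = 2813.89
VAT base = CIF + duty = 90770.71 + 2813.89 = 93584.60
Import VAT = 93584.60 × 20% = 18716.92

Import duty: GBP 2813.89; import VAT: GBP 18716.92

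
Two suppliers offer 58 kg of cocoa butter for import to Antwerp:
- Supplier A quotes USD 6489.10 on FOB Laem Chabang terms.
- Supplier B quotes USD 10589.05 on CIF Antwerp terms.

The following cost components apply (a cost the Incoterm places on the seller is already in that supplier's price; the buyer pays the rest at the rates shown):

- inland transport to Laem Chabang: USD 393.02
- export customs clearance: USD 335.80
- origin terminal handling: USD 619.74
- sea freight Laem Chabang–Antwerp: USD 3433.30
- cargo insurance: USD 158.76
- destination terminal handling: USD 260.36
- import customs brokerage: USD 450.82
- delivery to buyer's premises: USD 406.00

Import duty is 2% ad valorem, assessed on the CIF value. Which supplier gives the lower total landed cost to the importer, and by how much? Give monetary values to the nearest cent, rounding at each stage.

Supplier A is cheaper by USD 518.05

Supplier A (FOB):
CIF value = FOB price + freight + insurance = 6489.10 + 3433.30 + 158.76 = 10081.16
Import duty = 10081.16 × 2% = 201.62
Buyer bears (A): 3433.30 + 158.76 + 260.36 + 450.82 + 406.00 = 4709.24
Landed cost (A) = invoice 6489.10 + 4709.24 + duty 201.62 = 11399.96
Supplier B (CIF):
The CIF price already equals the CIF value: 10589.05
Import duty = 10589.05 × 2% = 211.78
Buyer bears (B): 260.36 + 450.82 + 406.00 = 1117.18
Landed cost (B) = invoice 10589.05 + 1117.18 + duty 211.78 = 11918.01
Difference = |11399.96 − 11918.01| = 518.05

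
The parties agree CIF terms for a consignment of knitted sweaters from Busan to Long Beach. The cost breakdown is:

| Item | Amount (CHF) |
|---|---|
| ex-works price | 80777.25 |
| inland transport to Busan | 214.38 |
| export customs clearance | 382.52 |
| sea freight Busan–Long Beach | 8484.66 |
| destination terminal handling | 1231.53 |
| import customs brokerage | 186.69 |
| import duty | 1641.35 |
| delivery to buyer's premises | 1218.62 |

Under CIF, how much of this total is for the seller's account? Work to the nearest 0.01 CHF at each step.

CIF: the seller pays costs through ocean freight and marine insurance to the destination port.
Seller's account: goods 80777.25 + inland to port 214.38 + export clearance 382.52 + freight 8484.66 = 89858.81
Buyer's account: destination terminal 1231.53 + brokerage 186.69 + duty 1641.35 + delivery 1218.62 = 4278.19

Seller's account: CHF 89858.81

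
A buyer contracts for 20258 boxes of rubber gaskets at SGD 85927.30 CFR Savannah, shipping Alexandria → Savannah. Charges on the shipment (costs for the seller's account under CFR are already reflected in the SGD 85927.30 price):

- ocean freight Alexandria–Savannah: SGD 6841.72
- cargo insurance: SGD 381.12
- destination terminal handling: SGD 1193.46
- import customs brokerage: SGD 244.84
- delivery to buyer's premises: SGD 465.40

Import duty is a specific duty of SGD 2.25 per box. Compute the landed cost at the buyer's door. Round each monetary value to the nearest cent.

Total landed cost: SGD 133792.62

CFR: the seller pays costs through ocean freight to the destination port, but not insurance.
Already in the invoice (seller's account under CFR): freight — exclude.
CIF value = CFR price + insurance = 85927.30 + 381.12 = 86308.42
Import duty = 20258 × 2.25 = 45580.50
Buyer bears: insurance 381.12 + destination terminal 1193.46 + brokerage 244.84 + delivery 465.40 + duty 45580.50 = 47865.32
Landed cost = invoice 85927.30 + 47865.32 = 133792.62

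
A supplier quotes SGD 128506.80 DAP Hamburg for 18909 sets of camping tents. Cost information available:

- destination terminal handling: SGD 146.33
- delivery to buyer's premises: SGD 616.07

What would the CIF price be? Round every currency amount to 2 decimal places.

From DAP to CIF, the seller no longer bears: destination terminal, delivery.
CIF price = 128506.80 − 146.33 − 616.07 = 127744.40

CIF price: SGD 127744.40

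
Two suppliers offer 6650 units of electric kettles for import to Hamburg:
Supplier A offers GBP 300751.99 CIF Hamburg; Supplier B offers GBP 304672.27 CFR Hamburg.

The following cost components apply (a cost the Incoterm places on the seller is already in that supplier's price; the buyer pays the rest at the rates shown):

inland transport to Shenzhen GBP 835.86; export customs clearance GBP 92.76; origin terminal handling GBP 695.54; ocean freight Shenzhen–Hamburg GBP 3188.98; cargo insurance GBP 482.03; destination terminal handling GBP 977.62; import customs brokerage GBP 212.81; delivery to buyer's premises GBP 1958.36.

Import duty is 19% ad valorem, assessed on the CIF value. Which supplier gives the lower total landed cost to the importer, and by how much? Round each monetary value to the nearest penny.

Supplier A (CIF):
The CIF price already equals the CIF value: 300751.99
Import duty = 300751.99 × 19% = 57142.88
Buyer bears (A): 977.62 + 212.81 + 1958.36 = 3148.79
Landed cost (A) = invoice 300751.99 + 3148.79 + duty 57142.88 = 361043.66
Supplier B (CFR):
CIF value = CFR price + insurance = 304672.27 + 482.03 = 305154.30
Import duty = 305154.30 × 19% = 57979.32
Buyer bears (B): 482.03 + 977.62 + 212.81 + 1958.36 = 3630.82
Landed cost (B) = invoice 304672.27 + 3630.82 + duty 57979.32 = 366282.41
Difference = |361043.66 − 366282.41| = 5238.75

Supplier A is cheaper by GBP 5238.75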